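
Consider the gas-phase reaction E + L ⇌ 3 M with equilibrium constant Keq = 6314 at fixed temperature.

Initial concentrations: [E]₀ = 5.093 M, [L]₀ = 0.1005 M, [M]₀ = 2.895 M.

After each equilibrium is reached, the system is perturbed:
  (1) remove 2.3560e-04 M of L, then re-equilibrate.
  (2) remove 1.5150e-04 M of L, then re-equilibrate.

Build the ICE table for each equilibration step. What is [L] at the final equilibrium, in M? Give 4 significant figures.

Q₀ = 47.4 vs Keq = 6314 ⇒ Q<K, forward
Step 1:
                    E           L           M
  init          5.093      0.1005       2.895
  Δ          -0.09947    -0.09947      0.2984
  eq            4.994    0.001033       3.193
  solve Keq expr → x = 0.09947; check Q = 6314
Then remove 2.3560e-04 M of L.
Step 2:
                    E           L           M
  init          4.994  7.9728e-04       3.193
  Δ        2.3487e-04  2.3487e-04 -7.0460e-04
  eq            4.994    0.001032       3.193
  solve Keq expr → x = -2.3487e-04; check Q = 6314
Then remove 1.5150e-04 M of L.
Step 3:
                    E           L           M
  init          4.994  8.8064e-04       3.193
  Δ        1.5103e-04  1.5103e-04 -4.5309e-04
  eq            4.994    0.001032       3.192
  solve Keq expr → x = -1.5103e-04; check Q = 6314

[L]_eq = 0.001032 M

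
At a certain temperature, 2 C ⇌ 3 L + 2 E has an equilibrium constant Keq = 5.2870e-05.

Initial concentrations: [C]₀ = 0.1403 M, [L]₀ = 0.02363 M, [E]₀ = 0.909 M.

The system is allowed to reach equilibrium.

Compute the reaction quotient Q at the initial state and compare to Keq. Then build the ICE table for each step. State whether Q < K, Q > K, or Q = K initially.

Q₀ = 5.5386e-04 vs Keq = 5.2870e-05 ⇒ Q>K, reverse
Step 1:
                    C           L           E
  Initial      0.1403     0.02363       0.909
  Change     0.008229    -0.01234   -0.008229
  Equil        0.1485     0.01129      0.9008
  solve Keq expr → x = -0.004115; check Q = 5.2870e-05

Q₀ = 5.5386e-04; Q > K (proceeds reverse)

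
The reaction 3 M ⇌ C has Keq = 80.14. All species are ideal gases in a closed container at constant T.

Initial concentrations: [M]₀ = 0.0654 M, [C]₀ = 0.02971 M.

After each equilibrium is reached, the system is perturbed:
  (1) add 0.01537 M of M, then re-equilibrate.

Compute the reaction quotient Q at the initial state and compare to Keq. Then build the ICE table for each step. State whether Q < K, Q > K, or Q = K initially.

Q₀ = 106.2; Q > K (proceeds reverse)

Q₀ = 106.2 vs Keq = 80.14 ⇒ Q>K, reverse
Step 1:
                    M           C
  I            0.0654     0.02971
  C          0.005053   -0.001684
  E           0.07045     0.02803
  solve Keq expr → x = -0.001684; check Q = 80.14
Then add 0.01537 M of M.
Step 2:
                    M           C
  I           0.08582     0.02803
  C          -0.01213    0.004044
  E           0.07369     0.03207
  solve Keq expr → x = 0.004044; check Q = 80.14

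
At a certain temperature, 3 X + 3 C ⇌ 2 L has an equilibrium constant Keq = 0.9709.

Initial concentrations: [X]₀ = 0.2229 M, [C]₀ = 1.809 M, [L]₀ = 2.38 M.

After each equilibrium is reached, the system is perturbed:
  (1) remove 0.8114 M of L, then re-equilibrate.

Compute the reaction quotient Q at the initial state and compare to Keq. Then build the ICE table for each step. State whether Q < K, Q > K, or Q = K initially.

Q₀ = 86.4; Q > K (proceeds reverse)

Q₀ = 86.4 vs Keq = 0.9709 ⇒ Q>K, reverse
Step 1:
                  X         C         L
  init       0.2229     1.809      2.38
  Δ          0.4878    0.4878   -0.3252
  eq         0.7107     2.297     2.055
  solve Keq expr → x = -0.1626; check Q = 0.9709
Then remove 0.8114 M of L.
Step 2:
                  X         C         L
  init       0.7107     2.297     1.243
  Δ         -0.1417   -0.1417   0.09447
  eq          0.569     2.155     1.338
  solve Keq expr → x = 0.04723; check Q = 0.9709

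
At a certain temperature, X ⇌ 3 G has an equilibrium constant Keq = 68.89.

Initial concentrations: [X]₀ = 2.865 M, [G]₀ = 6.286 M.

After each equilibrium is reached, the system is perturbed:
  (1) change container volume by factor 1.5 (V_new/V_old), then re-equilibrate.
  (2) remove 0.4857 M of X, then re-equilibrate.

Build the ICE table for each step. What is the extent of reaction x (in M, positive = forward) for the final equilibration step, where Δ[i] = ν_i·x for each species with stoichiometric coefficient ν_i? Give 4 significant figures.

x = -0.1255 M

Q₀ = 86.7 vs Keq = 68.89 ⇒ Q>K, reverse
Step 1:
                   X          G
  Initial      2.865      6.286
  Change      0.1264    -0.3793
  Equil        2.991      5.907
  solve Keq expr → x = -0.1264; check Q = 68.89
Then change container volume by factor 1.5 (V_new/V_old).
Step 2:
                   X          G
  Initial      1.994      3.938
  Change     -0.3124     0.9373
  Equil        1.682      4.875
  solve Keq expr → x = 0.3124; check Q = 68.89
Then remove 0.4857 M of X.
Step 3:
                   X          G
  Initial      1.196      4.875
  Change      0.1255    -0.3764
  Equil        1.322      4.499
  solve Keq expr → x = -0.1255; check Q = 68.89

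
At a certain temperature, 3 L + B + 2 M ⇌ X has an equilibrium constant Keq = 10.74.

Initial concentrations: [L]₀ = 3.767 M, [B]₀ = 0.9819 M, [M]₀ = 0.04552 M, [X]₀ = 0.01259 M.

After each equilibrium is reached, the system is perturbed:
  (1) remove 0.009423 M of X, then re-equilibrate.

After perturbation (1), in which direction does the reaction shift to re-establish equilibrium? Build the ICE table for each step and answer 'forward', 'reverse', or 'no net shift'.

Direction: forward

Q₀ = 0.1158 vs Keq = 10.74 ⇒ Q<K, forward
Step 1:
                  L         B         M         X
  init        3.767    0.9819   0.04552   0.01259
  Δ         -0.0567   -0.0189   -0.0378    0.0189
  eq           3.71     0.963  0.007721   0.03149
  solve Keq expr → x = 0.0189; check Q = 10.74
Then remove 0.009423 M of X.
Step 2:
                  L         B         M         X
  init         3.71     0.963  0.007721   0.02207
  Δ       -0.001749 -5.8307e-04 -0.001166 5.8307e-04
  eq          3.709    0.9624  0.006555   0.02265
  solve Keq expr → x = 5.8307e-04; check Q = 10.74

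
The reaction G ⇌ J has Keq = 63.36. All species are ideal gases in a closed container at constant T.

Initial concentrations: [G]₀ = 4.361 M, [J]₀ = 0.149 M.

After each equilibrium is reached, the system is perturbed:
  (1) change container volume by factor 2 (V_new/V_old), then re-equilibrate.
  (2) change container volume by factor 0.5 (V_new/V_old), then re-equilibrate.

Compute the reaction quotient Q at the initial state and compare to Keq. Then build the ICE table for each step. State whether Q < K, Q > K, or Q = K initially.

Q₀ = 0.03417; Q < K (proceeds forward)

Q₀ = 0.03417 vs Keq = 63.36 ⇒ Q<K, forward
Step 1:
                    G           J
  Initial       4.361       0.149
  Change       -4.291       4.291
  Equil       0.07007        4.44
  solve Keq expr → x = 4.291; check Q = 63.36
Then change container volume by factor 2 (V_new/V_old).
Step 2:
                    G           J
  Initial     0.03504        2.22
  Change            0           0
  Equil       0.03504        2.22
  solve Keq expr → x = 0; check Q = 63.36
Then change container volume by factor 0.5 (V_new/V_old).
Step 3:
                    G           J
  Initial     0.07007        4.44
  Change            0           0
  Equil       0.07007        4.44
  solve Keq expr → x = 0; check Q = 63.36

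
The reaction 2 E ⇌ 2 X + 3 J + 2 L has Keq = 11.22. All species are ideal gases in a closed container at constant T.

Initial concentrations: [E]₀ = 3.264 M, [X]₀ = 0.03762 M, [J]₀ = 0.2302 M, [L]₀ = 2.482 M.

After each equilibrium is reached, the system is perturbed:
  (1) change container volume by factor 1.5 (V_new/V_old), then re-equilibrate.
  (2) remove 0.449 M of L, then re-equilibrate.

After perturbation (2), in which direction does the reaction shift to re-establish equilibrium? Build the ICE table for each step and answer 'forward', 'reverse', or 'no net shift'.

Direction: forward

Q₀ = 9.9829e-06 vs Keq = 11.22 ⇒ Q<K, forward
Step 1:
                  E         X         J         L
  init        3.264   0.03762    0.2302     2.482
  Δ         -0.9732    0.9732      1.46    0.9732
  eq          2.291     1.011      1.69     3.455
  solve Keq expr → x = 0.4866; check Q = 11.22
Then change container volume by factor 1.5 (V_new/V_old).
Step 2:
                  E         X         J         L
  init        1.527    0.6739     1.127     2.303
  Δ         -0.2461    0.2461    0.3692    0.2461
  eq          1.281      0.92     1.496      2.55
  solve Keq expr → x = 0.1231; check Q = 11.22
Then remove 0.449 M of L.
Step 3:
                  E         X         J         L
  init        1.281      0.92     1.496     2.101
  Δ        -0.05109   0.05109   0.07663   0.05109
  eq           1.23    0.9711     1.572     2.152
  solve Keq expr → x = 0.02554; check Q = 11.22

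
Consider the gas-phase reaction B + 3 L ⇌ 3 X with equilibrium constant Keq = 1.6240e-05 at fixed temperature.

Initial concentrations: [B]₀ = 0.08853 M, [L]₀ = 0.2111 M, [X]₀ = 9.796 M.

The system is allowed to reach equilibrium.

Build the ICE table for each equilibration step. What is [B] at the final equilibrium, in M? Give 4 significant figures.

Q₀ = 1.1287e+06 vs Keq = 1.6240e-05 ⇒ Q>K, reverse
Step 1:
                   B          L          X
  Initial    0.08853     0.2111      9.796
  Change       3.145      9.435     -9.435
  Equil        3.233      9.646     0.3612
  solve Keq expr → x = -3.145; check Q = 1.6240e-05

[B]_eq = 3.233 M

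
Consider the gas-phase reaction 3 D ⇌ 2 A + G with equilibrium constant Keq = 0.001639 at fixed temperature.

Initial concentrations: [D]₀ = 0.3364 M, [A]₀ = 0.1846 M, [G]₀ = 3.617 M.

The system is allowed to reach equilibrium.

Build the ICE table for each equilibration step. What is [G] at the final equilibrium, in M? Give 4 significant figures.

[G]_eq = 3.53 M

Q₀ = 3.238 vs Keq = 0.001639 ⇒ Q>K, reverse
Step 1:
                    D           A           G
  Initial      0.3364      0.1846       3.617
  Change       0.2619     -0.1746    -0.08731
  Equil        0.5983    0.009973        3.53
  solve Keq expr → x = -0.08731; check Q = 0.001639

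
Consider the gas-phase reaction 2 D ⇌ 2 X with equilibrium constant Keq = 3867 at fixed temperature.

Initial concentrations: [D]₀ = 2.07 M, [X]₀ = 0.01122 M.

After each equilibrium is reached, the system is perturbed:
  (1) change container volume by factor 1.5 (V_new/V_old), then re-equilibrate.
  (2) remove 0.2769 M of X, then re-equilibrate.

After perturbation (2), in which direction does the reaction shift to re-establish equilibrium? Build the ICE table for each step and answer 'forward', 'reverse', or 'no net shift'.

Q₀ = 2.9380e-05 vs Keq = 3867 ⇒ Q<K, forward
Step 1:
                   D          X
  Initial       2.07    0.01122
  Change      -2.037      2.037
  Equil      0.03294      2.048
  solve Keq expr → x = 1.019; check Q = 3867
Then change container volume by factor 1.5 (V_new/V_old).
Step 2:
                   D          X
  Initial    0.02196      1.366
  Change           0          0
  Equil      0.02196      1.366
  solve Keq expr → x = 0; check Q = 3867
Then remove 0.2769 M of X.
Step 3:
                   D          X
  Initial    0.02196      1.089
  Change   -0.004382   0.004382
  Equil      0.01758      1.093
  solve Keq expr → x = 0.002191; check Q = 3867

Direction: forward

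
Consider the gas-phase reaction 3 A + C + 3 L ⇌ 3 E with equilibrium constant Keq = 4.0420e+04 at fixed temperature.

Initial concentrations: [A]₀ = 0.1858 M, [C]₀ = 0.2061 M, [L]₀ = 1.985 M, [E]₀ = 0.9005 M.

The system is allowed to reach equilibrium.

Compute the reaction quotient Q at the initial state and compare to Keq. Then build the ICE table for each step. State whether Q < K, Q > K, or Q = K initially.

Q₀ = 70.62 vs Keq = 4.0420e+04 ⇒ Q<K, forward
Step 1:
                   A          C          L          E
  init        0.1858     0.2061      1.985     0.9005
  Δ          -0.1545    -0.0515    -0.1545     0.1545
  eq         0.03129     0.1546       1.83      1.055
  solve Keq expr → x = 0.0515; check Q = 4.0420e+04

Q₀ = 70.62; Q < K (proceeds forward)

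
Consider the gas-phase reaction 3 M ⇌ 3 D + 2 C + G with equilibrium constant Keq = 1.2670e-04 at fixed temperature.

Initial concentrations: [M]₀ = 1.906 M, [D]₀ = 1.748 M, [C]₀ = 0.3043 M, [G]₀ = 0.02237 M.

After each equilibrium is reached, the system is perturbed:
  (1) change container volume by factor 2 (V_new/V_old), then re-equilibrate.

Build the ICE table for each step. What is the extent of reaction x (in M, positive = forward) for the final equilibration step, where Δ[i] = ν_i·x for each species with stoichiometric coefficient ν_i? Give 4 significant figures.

x = 0.00675 M

Q₀ = 0.001598 vs Keq = 1.2670e-04 ⇒ Q>K, reverse
Step 1:
                    M           D           C           G
  I             1.906       1.748      0.3043     0.02237
  C           0.05861    -0.05861    -0.03907    -0.01954
  E             1.965       1.689      0.2652    0.002833
  solve Keq expr → x = -0.01954; check Q = 1.2670e-04
Then change container volume by factor 2 (V_new/V_old).
Step 2:
                    M           D           C           G
  I            0.9823      0.8447      0.1326    0.001416
  C          -0.02025     0.02025      0.0135     0.00675
  E            0.9621      0.8649      0.1461    0.008166
  solve Keq expr → x = 0.00675; check Q = 1.2670e-04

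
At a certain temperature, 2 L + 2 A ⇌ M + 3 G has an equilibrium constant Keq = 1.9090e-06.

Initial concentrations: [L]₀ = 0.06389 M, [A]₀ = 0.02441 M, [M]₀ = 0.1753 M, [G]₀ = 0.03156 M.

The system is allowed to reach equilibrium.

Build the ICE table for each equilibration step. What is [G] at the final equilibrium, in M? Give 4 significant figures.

[G]_eq = 5.5198e-04 M

Q₀ = 2.266 vs Keq = 1.9090e-06 ⇒ Q>K, reverse
Step 1:
                   L          A          M          G
  I          0.06389    0.02441     0.1753    0.03156
  C          0.02067    0.02067   -0.01034   -0.03101
  E          0.08456    0.04508      0.165 5.5198e-04
  solve Keq expr → x = -0.01034; check Q = 1.9090e-06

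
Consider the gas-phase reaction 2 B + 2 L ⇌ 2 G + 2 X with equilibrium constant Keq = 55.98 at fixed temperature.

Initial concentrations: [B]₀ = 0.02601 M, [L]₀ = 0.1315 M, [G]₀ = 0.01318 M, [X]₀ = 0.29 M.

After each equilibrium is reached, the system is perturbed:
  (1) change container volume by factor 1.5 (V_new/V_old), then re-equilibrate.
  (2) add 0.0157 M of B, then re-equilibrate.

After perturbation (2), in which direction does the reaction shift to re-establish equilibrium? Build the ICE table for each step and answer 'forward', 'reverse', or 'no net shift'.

Q₀ = 1.249 vs Keq = 55.98 ⇒ Q<K, forward
Step 1:
                   B          L          G          X
  init       0.02601     0.1315    0.01318       0.29
  Δ         -0.01578   -0.01578    0.01578    0.01578
  eq         0.01023     0.1157    0.02896     0.3058
  solve Keq expr → x = 0.007891; check Q = 55.98
Then change container volume by factor 1.5 (V_new/V_old).
Step 2:
                   B          L          G          X
  init      0.006819    0.07715    0.01931     0.2039
  Δ                0          0          0          0
  eq        0.006819    0.07715    0.01931     0.2039
  solve Keq expr → x = 0; check Q = 55.98
Then add 0.0157 M of B.
Step 3:
                   B          L          G          X
  init       0.02252    0.07715    0.01931     0.2039
  Δ         -0.01003   -0.01003    0.01003    0.01003
  eq         0.01249    0.06712    0.02933     0.2139
  solve Keq expr → x = 0.005013; check Q = 55.98

Direction: forward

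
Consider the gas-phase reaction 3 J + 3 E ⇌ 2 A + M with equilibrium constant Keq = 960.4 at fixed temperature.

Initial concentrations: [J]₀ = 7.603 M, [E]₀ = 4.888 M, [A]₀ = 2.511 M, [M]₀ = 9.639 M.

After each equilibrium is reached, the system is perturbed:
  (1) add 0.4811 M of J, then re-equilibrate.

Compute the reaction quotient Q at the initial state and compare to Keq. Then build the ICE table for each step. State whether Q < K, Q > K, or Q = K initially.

Q₀ = 0.001184 vs Keq = 960.4 ⇒ Q<K, forward
Step 1:
                   J          E          A          M
  Initial      7.603      4.888      2.511      9.639
  Change      -4.646     -4.646      3.097      1.549
  Equil        2.957      0.242      5.608      11.19
  solve Keq expr → x = 1.549; check Q = 960.4
Then add 0.4811 M of J.
Step 2:
                   J          E          A          M
  Initial      3.438      0.242      5.608      11.19
  Change    -0.03136   -0.03136    0.02091    0.01045
  Equil        3.407     0.2106      5.629       11.2
  solve Keq expr → x = 0.01045; check Q = 960.4

Q₀ = 0.001184; Q < K (proceeds forward)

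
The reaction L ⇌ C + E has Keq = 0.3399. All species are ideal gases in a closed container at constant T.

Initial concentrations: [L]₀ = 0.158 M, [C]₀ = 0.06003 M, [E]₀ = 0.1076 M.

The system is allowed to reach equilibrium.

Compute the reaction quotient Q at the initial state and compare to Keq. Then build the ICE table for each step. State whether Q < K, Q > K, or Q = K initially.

Q₀ = 0.04088 vs Keq = 0.3399 ⇒ Q<K, forward
Step 1:
                    L           C           E
  Initial       0.158     0.06003      0.1076
  Change     -0.08036     0.08036     0.08036
  Equil       0.07764      0.1404       0.188
  solve Keq expr → x = 0.08036; check Q = 0.3399

Q₀ = 0.04088; Q < K (proceeds forward)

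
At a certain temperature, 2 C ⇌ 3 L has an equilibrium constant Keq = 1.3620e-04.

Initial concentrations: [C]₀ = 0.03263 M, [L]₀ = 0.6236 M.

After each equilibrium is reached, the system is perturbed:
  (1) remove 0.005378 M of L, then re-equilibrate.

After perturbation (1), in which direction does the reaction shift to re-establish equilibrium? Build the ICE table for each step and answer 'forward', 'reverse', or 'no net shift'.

Q₀ = 227.8 vs Keq = 1.3620e-04 ⇒ Q>K, reverse
Step 1:
                  C         L
  Initial   0.03263    0.6236
  Change     0.3962   -0.5943
  Equil      0.4289   0.02926
  solve Keq expr → x = -0.1981; check Q = 1.3620e-04
Then remove 0.005378 M of L.
Step 2:
                  C         L
  Initial    0.4289   0.02388
  Change   -0.00348   0.00522
  Equil      0.4254    0.0291
  solve Keq expr → x = 0.00174; check Q = 1.3620e-04

Direction: forward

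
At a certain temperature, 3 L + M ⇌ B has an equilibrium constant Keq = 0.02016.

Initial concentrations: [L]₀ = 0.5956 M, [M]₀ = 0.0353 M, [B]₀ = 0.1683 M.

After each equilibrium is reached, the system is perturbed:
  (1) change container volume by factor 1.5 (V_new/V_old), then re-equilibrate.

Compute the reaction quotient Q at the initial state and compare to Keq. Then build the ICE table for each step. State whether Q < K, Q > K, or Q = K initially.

Q₀ = 22.57; Q > K (proceeds reverse)

Q₀ = 22.57 vs Keq = 0.02016 ⇒ Q>K, reverse
Step 1:
                    L           M           B
  init         0.5956      0.0353      0.1683
  Δ            0.4896      0.1632     -0.1632
  eq            1.085      0.1985    0.005113
  solve Keq expr → x = -0.1632; check Q = 0.02016
Then change container volume by factor 1.5 (V_new/V_old).
Step 2:
                    L           M           B
  init         0.7234      0.1323    0.003409
  Δ          0.007052    0.002351   -0.002351
  eq           0.7305      0.1347    0.001058
  solve Keq expr → x = -0.002351; check Q = 0.02016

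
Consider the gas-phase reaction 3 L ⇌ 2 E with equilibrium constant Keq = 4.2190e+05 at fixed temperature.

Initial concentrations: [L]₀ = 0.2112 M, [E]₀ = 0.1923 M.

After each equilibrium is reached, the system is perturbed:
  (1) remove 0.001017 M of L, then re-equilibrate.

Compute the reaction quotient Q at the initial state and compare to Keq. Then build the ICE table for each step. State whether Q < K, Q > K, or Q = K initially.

Q₀ = 3.925; Q < K (proceeds forward)

Q₀ = 3.925 vs Keq = 4.2190e+05 ⇒ Q<K, forward
Step 1:
                  L         E
  init       0.2112    0.1923
  Δ         -0.2048    0.1366
  eq       0.006352    0.3289
  solve Keq expr → x = 0.06828; check Q = 4.2190e+05
Then remove 0.001017 M of L.
Step 2:
                  L         E
  init     0.005335    0.3289
  Δ        0.001008 -6.7223e-04
  eq       0.006344    0.3282
  solve Keq expr → x = -3.3611e-04; check Q = 4.2190e+05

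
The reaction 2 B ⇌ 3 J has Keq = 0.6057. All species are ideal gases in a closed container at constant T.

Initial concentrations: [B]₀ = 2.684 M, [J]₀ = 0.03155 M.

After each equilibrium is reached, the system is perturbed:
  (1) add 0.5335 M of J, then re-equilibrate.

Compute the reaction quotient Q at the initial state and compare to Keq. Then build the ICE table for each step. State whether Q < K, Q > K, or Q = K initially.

Q₀ = 4.3595e-06; Q < K (proceeds forward)

Q₀ = 4.3595e-06 vs Keq = 0.6057 ⇒ Q<K, forward
Step 1:
                    B           J
  init          2.684     0.03155
  Δ           -0.8302       1.245
  eq            1.854       1.277
  solve Keq expr → x = 0.4151; check Q = 0.6057
Then add 0.5335 M of J.
Step 2:
                    B           J
  init          1.854        1.81
  Δ            0.2738     -0.4107
  eq            2.128         1.4
  solve Keq expr → x = -0.1369; check Q = 0.6057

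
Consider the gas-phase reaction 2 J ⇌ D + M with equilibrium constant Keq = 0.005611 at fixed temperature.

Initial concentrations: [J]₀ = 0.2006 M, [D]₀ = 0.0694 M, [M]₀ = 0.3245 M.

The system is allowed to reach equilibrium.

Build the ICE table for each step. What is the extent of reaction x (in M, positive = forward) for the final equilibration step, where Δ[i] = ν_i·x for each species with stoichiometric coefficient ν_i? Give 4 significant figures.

x = -0.06696 M

Q₀ = 0.5596 vs Keq = 0.005611 ⇒ Q>K, reverse
Step 1:
                   J          D          M
  Initial     0.2006     0.0694     0.3245
  Change      0.1339   -0.06696   -0.06696
  Equil       0.3345   0.002438     0.2575
  solve Keq expr → x = -0.06696; check Q = 0.005611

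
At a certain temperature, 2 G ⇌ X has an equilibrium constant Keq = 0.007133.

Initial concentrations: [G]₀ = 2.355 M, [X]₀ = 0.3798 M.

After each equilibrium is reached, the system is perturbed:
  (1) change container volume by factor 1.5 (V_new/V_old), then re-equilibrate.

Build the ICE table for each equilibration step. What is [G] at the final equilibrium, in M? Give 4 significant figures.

[G]_eq = 2.018 M

Q₀ = 0.06848 vs Keq = 0.007133 ⇒ Q>K, reverse
Step 1:
                   G          X
  Initial      2.355     0.3798
  Change      0.6323    -0.3161
  Equil        2.987    0.06365
  solve Keq expr → x = -0.3161; check Q = 0.007133
Then change container volume by factor 1.5 (V_new/V_old).
Step 2:
                   G          X
  Initial      1.992    0.04244
  Change     0.02676   -0.01338
  Equil        2.018    0.02906
  solve Keq expr → x = -0.01338; check Q = 0.007133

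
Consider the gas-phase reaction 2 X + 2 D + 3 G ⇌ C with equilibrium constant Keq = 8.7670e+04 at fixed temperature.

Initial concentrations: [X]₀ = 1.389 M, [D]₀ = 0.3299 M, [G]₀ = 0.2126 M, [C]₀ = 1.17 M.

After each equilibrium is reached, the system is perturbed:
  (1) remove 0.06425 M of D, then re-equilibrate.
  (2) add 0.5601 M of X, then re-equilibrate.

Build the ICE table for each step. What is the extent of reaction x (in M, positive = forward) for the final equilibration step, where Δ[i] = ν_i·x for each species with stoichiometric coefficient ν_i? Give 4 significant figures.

x = 0.004074 M

Q₀ = 579.9 vs Keq = 8.7670e+04 ⇒ Q<K, forward
Step 1:
                   X          D          G          C
  Initial      1.389     0.3299     0.2126       1.17
  Change      -0.105     -0.105    -0.1575     0.0525
  Equil        1.284     0.2249    0.05509      1.223
  solve Keq expr → x = 0.0525; check Q = 8.7670e+04
Then remove 0.06425 M of D.
Step 2:
                   X          D          G          C
  Initial      1.284     0.1606    0.05509      1.223
  Change    0.007616   0.007616    0.01142  -0.003808
  Equil        1.292     0.1683    0.06652      1.219
  solve Keq expr → x = -0.003808; check Q = 8.7670e+04
Then add 0.5601 M of X.
Step 3:
                   X          D          G          C
  Initial      1.852     0.1683    0.06652      1.219
  Change   -0.008147  -0.008147   -0.01222   0.004074
  Equil        1.844     0.1601     0.0543      1.223
  solve Keq expr → x = 0.004074; check Q = 8.7670e+04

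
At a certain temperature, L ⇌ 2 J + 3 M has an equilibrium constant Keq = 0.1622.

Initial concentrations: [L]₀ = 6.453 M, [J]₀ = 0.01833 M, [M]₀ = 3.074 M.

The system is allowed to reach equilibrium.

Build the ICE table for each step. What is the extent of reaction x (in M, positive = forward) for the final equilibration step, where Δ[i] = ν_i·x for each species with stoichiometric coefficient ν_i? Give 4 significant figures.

Q₀ = 0.001512 vs Keq = 0.1622 ⇒ Q<K, forward
Step 1:
                  L         J         M
  Initial     6.453   0.01833     3.074
  Change   -0.07563    0.1513    0.2269
  Equil       6.377    0.1696     3.301
  solve Keq expr → x = 0.07563; check Q = 0.1622

x = 0.07563 M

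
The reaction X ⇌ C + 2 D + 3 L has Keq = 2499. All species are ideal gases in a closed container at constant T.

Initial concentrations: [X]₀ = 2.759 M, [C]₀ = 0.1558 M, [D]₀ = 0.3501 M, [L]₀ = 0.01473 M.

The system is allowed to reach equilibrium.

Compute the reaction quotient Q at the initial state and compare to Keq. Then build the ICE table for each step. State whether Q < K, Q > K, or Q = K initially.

Q₀ = 2.2121e-08 vs Keq = 2499 ⇒ Q<K, forward
Step 1:
                  X         C         D         L
  Initial     2.759    0.1558    0.3501   0.01473
  Change     -1.636     1.636     3.272     4.909
  Equil       1.123     1.792     3.622     4.923
  solve Keq expr → x = 1.636; check Q = 2499

Q₀ = 2.2121e-08; Q < K (proceeds forward)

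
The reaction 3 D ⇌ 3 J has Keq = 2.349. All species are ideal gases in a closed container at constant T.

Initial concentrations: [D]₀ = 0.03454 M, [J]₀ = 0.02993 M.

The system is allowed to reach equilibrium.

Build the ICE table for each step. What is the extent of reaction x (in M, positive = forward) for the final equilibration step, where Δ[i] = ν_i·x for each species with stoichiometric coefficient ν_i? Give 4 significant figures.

x = 0.002287 M

Q₀ = 0.6507 vs Keq = 2.349 ⇒ Q<K, forward
Step 1:
                    D           J
  init        0.03454     0.02993
  Δ         -0.006862    0.006862
  eq          0.02768     0.03679
  solve Keq expr → x = 0.002287; check Q = 2.349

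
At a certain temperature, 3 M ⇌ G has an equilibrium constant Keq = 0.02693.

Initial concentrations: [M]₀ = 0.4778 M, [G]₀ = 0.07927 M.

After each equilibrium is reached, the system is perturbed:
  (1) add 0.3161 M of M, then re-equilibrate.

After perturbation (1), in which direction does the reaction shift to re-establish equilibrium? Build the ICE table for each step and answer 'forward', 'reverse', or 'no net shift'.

Q₀ = 0.7267 vs Keq = 0.02693 ⇒ Q>K, reverse
Step 1:
                   M          G
  init        0.4778    0.07927
  Δ           0.2114   -0.07046
  eq          0.6892   0.008815
  solve Keq expr → x = -0.07046; check Q = 0.02693
Then add 0.3161 M of M.
Step 2:
                   M          G
  init         1.005   0.008815
  Δ         -0.04508    0.01503
  eq          0.9602    0.02384
  solve Keq expr → x = 0.01503; check Q = 0.02693

Direction: forward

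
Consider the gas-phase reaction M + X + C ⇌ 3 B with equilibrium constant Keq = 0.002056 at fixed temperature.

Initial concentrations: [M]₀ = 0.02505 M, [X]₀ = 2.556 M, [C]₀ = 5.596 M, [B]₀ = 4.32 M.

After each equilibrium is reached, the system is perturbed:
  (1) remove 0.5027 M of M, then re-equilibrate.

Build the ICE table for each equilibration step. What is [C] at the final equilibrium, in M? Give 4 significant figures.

Q₀ = 225 vs Keq = 0.002056 ⇒ Q>K, reverse
Step 1:
                    M           X           C           B
  I           0.02505       2.556       5.596        4.32
  C             1.301       1.301       1.301      -3.903
  E             1.326       3.857       6.897       0.417
  solve Keq expr → x = -1.301; check Q = 0.002056
Then remove 0.5027 M of M.
Step 2:
                    M           X           C           B
  I            0.8233       3.857       6.897       0.417
  C           0.01919     0.01919     0.01919    -0.05758
  E            0.8425       3.876       6.916      0.3594
  solve Keq expr → x = -0.01919; check Q = 0.002056

[C]_eq = 6.916 M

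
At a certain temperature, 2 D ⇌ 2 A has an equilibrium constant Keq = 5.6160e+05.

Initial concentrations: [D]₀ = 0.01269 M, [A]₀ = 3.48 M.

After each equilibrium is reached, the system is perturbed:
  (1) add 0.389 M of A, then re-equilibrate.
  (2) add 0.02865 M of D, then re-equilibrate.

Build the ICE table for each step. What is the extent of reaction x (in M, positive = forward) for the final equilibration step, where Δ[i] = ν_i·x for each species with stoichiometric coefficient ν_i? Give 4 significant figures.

Q₀ = 7.5203e+04 vs Keq = 5.6160e+05 ⇒ Q<K, forward
Step 1:
                   D          A
  init       0.01269       3.48
  Δ        -0.008036   0.008036
  eq        0.004654      3.488
  solve Keq expr → x = 0.004018; check Q = 5.6160e+05
Then add 0.389 M of A.
Step 2:
                   D          A
  init      0.004654      3.877
  Δ       5.1839e-04 -5.1839e-04
  eq        0.005173      3.877
  solve Keq expr → x = -2.5920e-04; check Q = 5.6160e+05
Then add 0.02865 M of D.
Step 3:
                   D          A
  init       0.03382      3.877
  Δ         -0.02861    0.02861
  eq        0.005211      3.905
  solve Keq expr → x = 0.01431; check Q = 5.6160e+05

x = 0.01431 M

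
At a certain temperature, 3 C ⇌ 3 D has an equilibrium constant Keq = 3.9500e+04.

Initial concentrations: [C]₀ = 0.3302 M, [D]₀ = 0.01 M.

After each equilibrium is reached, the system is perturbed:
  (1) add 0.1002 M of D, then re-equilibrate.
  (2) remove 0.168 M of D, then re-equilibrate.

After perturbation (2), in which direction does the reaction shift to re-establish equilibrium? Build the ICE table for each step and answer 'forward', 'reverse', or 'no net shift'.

Direction: forward

Q₀ = 2.7776e-05 vs Keq = 3.9500e+04 ⇒ Q<K, forward
Step 1:
                  C         D
  Initial    0.3302      0.01
  Change    -0.3205    0.3205
  Equil    0.009704    0.3305
  solve Keq expr → x = 0.1068; check Q = 3.9500e+04
Then add 0.1002 M of D.
Step 2:
                  C         D
  Initial  0.009704    0.4307
  Change   0.002858 -0.002858
  Equil     0.01256    0.4278
  solve Keq expr → x = -9.5275e-04; check Q = 3.9500e+04
Then remove 0.168 M of D.
Step 3:
                  C         D
  Initial   0.01256    0.2598
  Change  -0.004792  0.004792
  Equil     0.00777    0.2646
  solve Keq expr → x = 0.001597; check Q = 3.9500e+04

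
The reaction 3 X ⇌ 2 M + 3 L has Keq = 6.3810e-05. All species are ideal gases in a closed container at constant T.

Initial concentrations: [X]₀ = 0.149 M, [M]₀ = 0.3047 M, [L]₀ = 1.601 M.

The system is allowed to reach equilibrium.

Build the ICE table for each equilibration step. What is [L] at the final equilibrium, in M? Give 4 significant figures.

[L]_eq = 1.148 M

Q₀ = 115.2 vs Keq = 6.3810e-05 ⇒ Q>K, reverse
Step 1:
                  X         M         L
  init        0.149    0.3047     1.601
  Δ          0.4525   -0.3017   -0.4525
  eq         0.6015  0.003028     1.148
  solve Keq expr → x = -0.1508; check Q = 6.3810e-05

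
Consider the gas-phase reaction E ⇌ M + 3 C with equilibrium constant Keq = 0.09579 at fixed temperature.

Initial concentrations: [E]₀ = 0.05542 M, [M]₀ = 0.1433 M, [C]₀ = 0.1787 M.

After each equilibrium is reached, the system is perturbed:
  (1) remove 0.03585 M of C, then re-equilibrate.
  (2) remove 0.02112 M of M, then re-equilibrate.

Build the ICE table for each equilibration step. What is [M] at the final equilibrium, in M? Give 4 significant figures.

Q₀ = 0.01476 vs Keq = 0.09579 ⇒ Q<K, forward
Step 1:
                   E          M          C
  Initial    0.05542     0.1433     0.1787
  Change    -0.02579    0.02579    0.07736
  Equil      0.02963     0.1691     0.2561
  solve Keq expr → x = 0.02579; check Q = 0.09579
Then remove 0.03585 M of C.
Step 2:
                   E          M          C
  Initial    0.02963     0.1691     0.2202
  Change   -0.005481   0.005481    0.01644
  Equil      0.02415     0.1746     0.2367
  solve Keq expr → x = 0.005481; check Q = 0.09579
Then remove 0.02112 M of M.
Step 3:
                   E          M          C
  Initial    0.02415     0.1534     0.2367
  Change   -0.001484   0.001484   0.004452
  Equil      0.02267     0.1549     0.2411
  solve Keq expr → x = 0.001484; check Q = 0.09579

[M]_eq = 0.1549 M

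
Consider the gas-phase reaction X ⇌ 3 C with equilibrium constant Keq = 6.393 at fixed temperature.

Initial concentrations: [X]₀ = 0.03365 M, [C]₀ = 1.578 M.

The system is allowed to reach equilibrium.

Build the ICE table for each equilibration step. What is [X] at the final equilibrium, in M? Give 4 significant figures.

[X]_eq = 0.1987 M

Q₀ = 116.8 vs Keq = 6.393 ⇒ Q>K, reverse
Step 1:
                   X          C
  Initial    0.03365      1.578
  Change       0.165     -0.495
  Equil       0.1987      1.083
  solve Keq expr → x = -0.165; check Q = 6.393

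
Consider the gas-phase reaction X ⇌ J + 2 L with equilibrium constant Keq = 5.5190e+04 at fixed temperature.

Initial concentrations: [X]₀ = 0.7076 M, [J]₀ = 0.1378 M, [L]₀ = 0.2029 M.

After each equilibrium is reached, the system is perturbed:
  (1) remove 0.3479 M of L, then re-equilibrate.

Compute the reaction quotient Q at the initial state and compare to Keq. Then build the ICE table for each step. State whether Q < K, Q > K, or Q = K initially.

Q₀ = 0.008017; Q < K (proceeds forward)

Q₀ = 0.008017 vs Keq = 5.5190e+04 ⇒ Q<K, forward
Step 1:
                    X           J           L
  Initial      0.7076      0.1378      0.2029
  Change      -0.7076      0.7076       1.415
  Equil    4.0100e-05      0.8454       1.618
  solve Keq expr → x = 0.7076; check Q = 5.5190e+04
Then remove 0.3479 M of L.
Step 2:
                    X           J           L
  Initial  4.0100e-05      0.8454        1.27
  Change  -1.5389e-05  1.5389e-05  3.0778e-05
  Equil    2.4712e-05      0.8454        1.27
  solve Keq expr → x = 1.5389e-05; check Q = 5.5190e+04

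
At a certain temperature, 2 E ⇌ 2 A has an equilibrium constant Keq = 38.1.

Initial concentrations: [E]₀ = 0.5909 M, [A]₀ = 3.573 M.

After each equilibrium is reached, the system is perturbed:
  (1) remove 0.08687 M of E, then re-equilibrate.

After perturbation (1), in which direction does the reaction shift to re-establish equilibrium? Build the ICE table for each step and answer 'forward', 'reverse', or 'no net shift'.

Q₀ = 36.56 vs Keq = 38.1 ⇒ Q<K, forward
Step 1:
                    E           A
  Initial      0.5909       3.573
  Change     -0.01036     0.01036
  Equil        0.5805       3.583
  solve Keq expr → x = 0.005182; check Q = 38.1
Then remove 0.08687 M of E.
Step 2:
                    E           A
  Initial      0.4937       3.583
  Change      0.07476    -0.07476
  Equil        0.5684       3.509
  solve Keq expr → x = -0.03738; check Q = 38.1

Direction: reverse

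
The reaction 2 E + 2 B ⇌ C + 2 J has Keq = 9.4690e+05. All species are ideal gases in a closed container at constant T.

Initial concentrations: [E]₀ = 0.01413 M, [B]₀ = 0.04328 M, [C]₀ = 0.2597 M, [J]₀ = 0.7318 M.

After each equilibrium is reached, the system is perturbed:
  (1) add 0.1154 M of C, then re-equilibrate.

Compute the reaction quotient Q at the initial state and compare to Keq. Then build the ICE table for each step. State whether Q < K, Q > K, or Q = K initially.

Q₀ = 3.7188e+05; Q < K (proceeds forward)

Q₀ = 3.7188e+05 vs Keq = 9.4690e+05 ⇒ Q<K, forward
Step 1:
                    E           B           C           J
  Initial     0.01413     0.04328      0.2597      0.7318
  Change    -0.004221   -0.004221    0.002111    0.004221
  Equil      0.009909     0.03906      0.2618       0.736
  solve Keq expr → x = 0.002111; check Q = 9.4690e+05
Then add 0.1154 M of C.
Step 2:
                    E           B           C           J
  Initial    0.009909     0.03906      0.3772       0.736
  Change     0.001508    0.001508 -7.5397e-04   -0.001508
  Equil       0.01142     0.04057      0.3765      0.7345
  solve Keq expr → x = -7.5397e-04; check Q = 9.4690e+05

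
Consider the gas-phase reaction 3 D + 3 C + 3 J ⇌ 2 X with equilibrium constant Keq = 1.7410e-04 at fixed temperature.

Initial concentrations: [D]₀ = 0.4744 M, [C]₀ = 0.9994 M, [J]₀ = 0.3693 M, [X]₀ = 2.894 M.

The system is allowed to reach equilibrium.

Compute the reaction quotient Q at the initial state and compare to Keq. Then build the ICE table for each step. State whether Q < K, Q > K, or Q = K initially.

Q₀ = 1560; Q > K (proceeds reverse)

Q₀ = 1560 vs Keq = 1.7410e-04 ⇒ Q>K, reverse
Step 1:
                    D           C           J           X
  init         0.4744      0.9994      0.3693       2.894
  Δ             2.223       2.223       2.223      -1.482
  eq            2.698       3.223       2.593       1.412
  solve Keq expr → x = -0.7411; check Q = 1.7410e-04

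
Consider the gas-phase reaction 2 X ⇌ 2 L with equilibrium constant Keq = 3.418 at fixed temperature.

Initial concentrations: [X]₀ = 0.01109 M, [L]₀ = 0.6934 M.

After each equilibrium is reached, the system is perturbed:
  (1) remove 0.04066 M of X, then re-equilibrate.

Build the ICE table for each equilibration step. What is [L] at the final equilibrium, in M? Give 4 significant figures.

Q₀ = 3909 vs Keq = 3.418 ⇒ Q>K, reverse
Step 1:
                   X          L
  I          0.01109     0.6934
  C           0.2362    -0.2362
  E           0.2473     0.4572
  solve Keq expr → x = -0.1181; check Q = 3.418
Then remove 0.04066 M of X.
Step 2:
                   X          L
  I           0.2066     0.4572
  C          0.02639   -0.02639
  E            0.233     0.4308
  solve Keq expr → x = -0.01319; check Q = 3.418

[L]_eq = 0.4308 M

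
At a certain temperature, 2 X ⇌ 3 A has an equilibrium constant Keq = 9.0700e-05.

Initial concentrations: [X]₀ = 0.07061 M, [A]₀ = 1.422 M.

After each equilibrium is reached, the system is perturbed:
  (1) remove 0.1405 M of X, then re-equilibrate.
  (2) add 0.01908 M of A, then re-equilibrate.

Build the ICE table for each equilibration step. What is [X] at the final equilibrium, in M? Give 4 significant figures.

Q₀ = 576.7 vs Keq = 9.0700e-05 ⇒ Q>K, reverse
Step 1:
                   X          A
  init       0.07061      1.422
  Δ           0.9183     -1.377
  eq          0.9889     0.0446
  solve Keq expr → x = -0.4591; check Q = 9.0700e-05
Then remove 0.1405 M of X.
Step 2:
                   X          A
  init        0.8484     0.0446
  Δ         0.002828  -0.004242
  eq          0.8512    0.04035
  solve Keq expr → x = -0.001414; check Q = 9.0700e-05
Then add 0.01908 M of A.
Step 3:
                   X          A
  init        0.8512    0.05943
  Δ          0.01246   -0.01869
  eq          0.8637    0.04075
  solve Keq expr → x = -0.006229; check Q = 9.0700e-05

[X]_eq = 0.8637 M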